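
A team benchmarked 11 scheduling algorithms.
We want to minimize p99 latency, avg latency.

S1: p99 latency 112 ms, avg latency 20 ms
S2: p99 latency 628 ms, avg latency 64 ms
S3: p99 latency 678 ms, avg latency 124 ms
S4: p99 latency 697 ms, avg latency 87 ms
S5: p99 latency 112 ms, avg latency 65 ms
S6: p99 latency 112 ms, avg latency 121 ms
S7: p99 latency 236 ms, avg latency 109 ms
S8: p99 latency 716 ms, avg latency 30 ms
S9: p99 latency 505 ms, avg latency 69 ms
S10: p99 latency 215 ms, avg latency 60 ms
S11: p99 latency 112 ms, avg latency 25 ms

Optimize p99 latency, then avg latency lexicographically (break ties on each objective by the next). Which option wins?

S1

First minimize p99 latency: best is 112, kept {S1, S5, S6, S11}.
Then minimize avg latency: best is 20, kept {S1}.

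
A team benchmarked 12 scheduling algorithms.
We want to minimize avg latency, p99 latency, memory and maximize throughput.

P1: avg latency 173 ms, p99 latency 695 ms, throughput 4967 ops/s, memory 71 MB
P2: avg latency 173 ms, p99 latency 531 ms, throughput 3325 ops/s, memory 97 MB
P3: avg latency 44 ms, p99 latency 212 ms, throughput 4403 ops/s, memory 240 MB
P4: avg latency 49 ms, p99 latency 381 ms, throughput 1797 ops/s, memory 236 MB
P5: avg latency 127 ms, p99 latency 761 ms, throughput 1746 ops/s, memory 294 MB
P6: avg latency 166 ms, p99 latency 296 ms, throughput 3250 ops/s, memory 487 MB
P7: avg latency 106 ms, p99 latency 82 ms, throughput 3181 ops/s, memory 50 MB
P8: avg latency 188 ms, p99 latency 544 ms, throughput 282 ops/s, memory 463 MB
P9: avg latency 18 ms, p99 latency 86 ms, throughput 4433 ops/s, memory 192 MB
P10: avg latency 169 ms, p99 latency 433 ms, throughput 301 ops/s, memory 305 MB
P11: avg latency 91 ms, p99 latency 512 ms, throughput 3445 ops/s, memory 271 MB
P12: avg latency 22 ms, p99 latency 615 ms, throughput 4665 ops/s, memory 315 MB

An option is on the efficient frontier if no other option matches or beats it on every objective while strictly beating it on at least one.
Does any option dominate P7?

P1: worse on avg latency (173 vs 106).
P2: worse on avg latency (173 vs 106).
P3: worse on p99 latency (212 vs 82).
P4: worse on p99 latency (381 vs 82).
P5: worse on avg latency (127 vs 106).
P6: worse on avg latency (166 vs 106).
P8: worse on avg latency (188 vs 106).
P9: worse on p99 latency (86 vs 82).
P10: worse on avg latency (169 vs 106).
P11: worse on p99 latency (512 vs 82).
P12: worse on p99 latency (615 vs 82).
No option is at least as good as P7 on every objective and strictly better on one.

No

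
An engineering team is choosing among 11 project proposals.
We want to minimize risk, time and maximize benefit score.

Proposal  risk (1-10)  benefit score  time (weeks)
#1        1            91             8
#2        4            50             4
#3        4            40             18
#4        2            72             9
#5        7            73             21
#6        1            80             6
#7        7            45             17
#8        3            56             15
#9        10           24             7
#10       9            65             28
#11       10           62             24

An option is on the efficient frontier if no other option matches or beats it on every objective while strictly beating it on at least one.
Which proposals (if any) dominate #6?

none

#1: worse on time (8 vs 6).
#2: worse on risk (4 vs 1).
#3: worse on risk (4 vs 1).
#4: worse on risk (2 vs 1).
#5: worse on risk (7 vs 1).
#7: worse on risk (7 vs 1).
#8: worse on risk (3 vs 1).
#9: worse on risk (10 vs 1).
#10: worse on risk (9 vs 1).
#11: worse on risk (10 vs 1).
No option dominates #6.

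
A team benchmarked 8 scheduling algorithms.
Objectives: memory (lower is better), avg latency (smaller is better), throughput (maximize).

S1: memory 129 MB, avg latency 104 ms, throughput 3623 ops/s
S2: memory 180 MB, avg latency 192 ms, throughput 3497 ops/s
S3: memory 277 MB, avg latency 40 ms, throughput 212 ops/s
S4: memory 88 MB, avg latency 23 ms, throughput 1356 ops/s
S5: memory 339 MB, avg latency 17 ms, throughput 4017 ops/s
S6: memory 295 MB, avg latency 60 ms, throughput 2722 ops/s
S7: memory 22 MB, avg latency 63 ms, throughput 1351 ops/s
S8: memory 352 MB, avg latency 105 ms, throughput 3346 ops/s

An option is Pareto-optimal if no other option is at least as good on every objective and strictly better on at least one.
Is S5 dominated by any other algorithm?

No

S1: worse on avg latency (104 vs 17).
S2: worse on avg latency (192 vs 17).
S3: worse on avg latency (40 vs 17).
S4: worse on avg latency (23 vs 17).
S6: worse on avg latency (60 vs 17).
S7: worse on avg latency (63 vs 17).
S8: worse on memory (352 vs 339).
No option is at least as good as S5 on every objective and strictly better on one.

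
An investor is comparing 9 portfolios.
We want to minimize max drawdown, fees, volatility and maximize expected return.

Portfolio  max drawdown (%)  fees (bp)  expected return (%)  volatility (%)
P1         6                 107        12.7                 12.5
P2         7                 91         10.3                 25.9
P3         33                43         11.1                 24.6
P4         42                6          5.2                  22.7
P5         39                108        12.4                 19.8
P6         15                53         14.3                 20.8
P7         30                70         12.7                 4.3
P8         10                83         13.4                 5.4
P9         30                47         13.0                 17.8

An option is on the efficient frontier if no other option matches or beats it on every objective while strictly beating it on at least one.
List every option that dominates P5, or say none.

P1, P7, P8, P9

P1: max drawdown 6≤39, fees 107≤108, expected return 12.7≥12.4, volatility 12.5≤19.8 — dominates P5.
P7: max drawdown 30≤39, fees 70≤108, expected return 12.7≥12.4, volatility 4.3≤19.8 — dominates P5.
P8: max drawdown 10≤39, fees 83≤108, expected return 13.4≥12.4, volatility 5.4≤19.8 — dominates P5.
P9: max drawdown 30≤39, fees 47≤108, expected return 13.0≥12.4, volatility 17.8≤19.8 — dominates P5.
Others (P2, P3, P4, P6) are each worse than P5 on at least one objective.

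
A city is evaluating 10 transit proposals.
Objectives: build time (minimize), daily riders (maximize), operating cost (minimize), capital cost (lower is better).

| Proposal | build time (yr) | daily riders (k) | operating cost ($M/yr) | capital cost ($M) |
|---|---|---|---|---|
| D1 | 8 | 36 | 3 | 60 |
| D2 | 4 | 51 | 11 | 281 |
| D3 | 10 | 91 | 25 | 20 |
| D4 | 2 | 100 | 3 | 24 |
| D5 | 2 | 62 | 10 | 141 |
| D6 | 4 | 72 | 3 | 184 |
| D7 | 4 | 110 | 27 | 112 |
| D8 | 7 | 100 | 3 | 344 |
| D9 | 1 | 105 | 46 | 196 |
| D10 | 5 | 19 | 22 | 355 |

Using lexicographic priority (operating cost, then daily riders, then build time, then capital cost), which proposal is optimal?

First minimize operating cost: best is 3, kept {D1, D4, D6, D8}.
Then maximize daily riders: best is 100, kept {D4, D8}.
Then minimize build time: best is 2, kept {D4}.

D4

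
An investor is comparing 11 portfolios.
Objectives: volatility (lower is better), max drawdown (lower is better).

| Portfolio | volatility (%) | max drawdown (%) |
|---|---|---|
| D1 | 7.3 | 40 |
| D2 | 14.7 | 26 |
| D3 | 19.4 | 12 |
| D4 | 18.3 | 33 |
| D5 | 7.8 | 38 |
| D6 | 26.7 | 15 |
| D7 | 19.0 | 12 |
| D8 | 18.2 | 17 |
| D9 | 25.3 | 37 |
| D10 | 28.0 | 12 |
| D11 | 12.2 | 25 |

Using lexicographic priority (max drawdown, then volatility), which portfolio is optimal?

D7

First minimize max drawdown: best is 12, kept {D3, D7, D10}.
Then minimize volatility: best is 19.0, kept {D7}.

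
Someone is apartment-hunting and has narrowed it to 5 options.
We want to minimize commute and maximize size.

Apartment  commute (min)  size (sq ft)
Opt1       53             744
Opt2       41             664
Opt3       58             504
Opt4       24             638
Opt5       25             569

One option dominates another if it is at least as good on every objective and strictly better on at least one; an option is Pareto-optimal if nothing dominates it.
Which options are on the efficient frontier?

Opt1, Opt2, Opt4

Opt1: not dominated (best size).
Opt2: not dominated.
Opt3: dominated by Opt1 (commute 53≤58, size 744≥504).
Opt4: not dominated (best commute).
Opt5: dominated by Opt4 (commute 24≤25, size 638≥569).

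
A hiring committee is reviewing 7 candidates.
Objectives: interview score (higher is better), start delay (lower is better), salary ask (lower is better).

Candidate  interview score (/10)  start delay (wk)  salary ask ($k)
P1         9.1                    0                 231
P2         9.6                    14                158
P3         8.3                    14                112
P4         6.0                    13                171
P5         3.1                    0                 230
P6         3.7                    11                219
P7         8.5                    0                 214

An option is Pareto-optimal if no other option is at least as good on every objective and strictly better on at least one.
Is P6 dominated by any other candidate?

P7 vs P6: interview score 8.5≥3.7, start delay 0≤11, salary ask 214≤219 — P7 is at least as good on every objective and strictly better on at least one, so P7 dominates P6.

Yes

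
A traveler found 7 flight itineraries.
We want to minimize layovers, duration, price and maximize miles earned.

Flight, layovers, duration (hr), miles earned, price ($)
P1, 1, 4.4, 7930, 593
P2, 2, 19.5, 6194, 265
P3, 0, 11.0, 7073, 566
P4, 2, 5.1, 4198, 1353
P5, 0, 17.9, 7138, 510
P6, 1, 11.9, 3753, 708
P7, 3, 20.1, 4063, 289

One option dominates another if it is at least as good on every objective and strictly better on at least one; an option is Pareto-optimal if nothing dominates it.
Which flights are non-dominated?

P1: not dominated (best duration).
P2: not dominated (best price).
P3: not dominated.
P4: dominated by P1 (layovers 1≤2, duration 4.4≤5.1, miles earned 7930≥4198, price 593≤1353).
P5: not dominated.
P6: dominated by P1 (layovers 1≤1, duration 4.4≤11.9, miles earned 7930≥3753, price 593≤708).
P7: dominated by P2 (layovers 2≤3, duration 19.5≤20.1, miles earned 6194≥4063, price 265≤289).

P1, P2, P3, P5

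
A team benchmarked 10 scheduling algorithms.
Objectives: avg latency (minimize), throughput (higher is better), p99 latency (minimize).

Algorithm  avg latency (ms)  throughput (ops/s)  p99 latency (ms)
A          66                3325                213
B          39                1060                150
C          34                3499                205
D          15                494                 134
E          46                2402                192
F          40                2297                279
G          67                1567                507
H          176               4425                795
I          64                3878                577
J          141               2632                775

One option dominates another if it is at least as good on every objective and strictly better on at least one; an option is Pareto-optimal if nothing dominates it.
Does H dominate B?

No

H vs B: H is worse on avg latency (176 vs 39), so it does not dominate B.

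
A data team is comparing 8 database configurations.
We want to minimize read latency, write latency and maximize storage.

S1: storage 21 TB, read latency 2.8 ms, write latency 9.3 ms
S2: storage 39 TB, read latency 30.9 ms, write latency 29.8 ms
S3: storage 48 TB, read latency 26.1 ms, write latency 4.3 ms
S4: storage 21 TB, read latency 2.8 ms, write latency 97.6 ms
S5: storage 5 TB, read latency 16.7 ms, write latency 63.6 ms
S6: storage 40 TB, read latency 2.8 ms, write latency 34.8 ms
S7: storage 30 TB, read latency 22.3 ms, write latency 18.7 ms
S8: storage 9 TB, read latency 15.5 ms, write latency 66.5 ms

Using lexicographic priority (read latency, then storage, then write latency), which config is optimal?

S6

First minimize read latency: best is 2.8, kept {S1, S4, S6}.
Then maximize storage: best is 40, kept {S6}.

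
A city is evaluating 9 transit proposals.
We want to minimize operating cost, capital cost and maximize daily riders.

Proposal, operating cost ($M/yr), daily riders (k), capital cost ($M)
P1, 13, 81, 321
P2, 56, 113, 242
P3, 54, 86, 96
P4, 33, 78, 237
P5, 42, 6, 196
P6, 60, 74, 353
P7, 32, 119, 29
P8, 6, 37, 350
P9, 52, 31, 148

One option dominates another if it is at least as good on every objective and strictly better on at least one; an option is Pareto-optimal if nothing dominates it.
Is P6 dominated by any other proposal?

P1 vs P6: operating cost 13≤60, daily riders 81≥74, capital cost 321≤353 — P1 is at least as good on every objective and strictly better on at least one, so P1 dominates P6.

Yes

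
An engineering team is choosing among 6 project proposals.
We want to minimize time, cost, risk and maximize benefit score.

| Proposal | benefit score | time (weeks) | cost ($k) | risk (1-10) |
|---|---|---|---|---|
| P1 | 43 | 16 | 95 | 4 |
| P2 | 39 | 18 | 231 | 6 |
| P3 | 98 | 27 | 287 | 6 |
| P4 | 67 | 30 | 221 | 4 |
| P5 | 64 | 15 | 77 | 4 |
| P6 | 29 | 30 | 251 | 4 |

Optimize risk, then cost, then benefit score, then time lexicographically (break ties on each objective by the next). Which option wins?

First minimize risk: best is 4, kept {P1, P4, P5, P6}.
Then minimize cost: best is 77, kept {P5}.

P5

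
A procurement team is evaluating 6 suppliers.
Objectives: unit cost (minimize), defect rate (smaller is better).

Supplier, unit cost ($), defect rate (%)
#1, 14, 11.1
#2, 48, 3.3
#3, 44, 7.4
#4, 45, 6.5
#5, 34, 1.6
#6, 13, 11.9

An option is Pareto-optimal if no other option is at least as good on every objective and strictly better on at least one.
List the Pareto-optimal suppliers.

#1, #5, #6

#1: not dominated.
#2: dominated by #5 (unit cost 34≤48, defect rate 1.6≤3.3).
#3: dominated by #5 (unit cost 34≤44, defect rate 1.6≤7.4).
#4: dominated by #5 (unit cost 34≤45, defect rate 1.6≤6.5).
#5: not dominated (best defect rate).
#6: not dominated (best unit cost).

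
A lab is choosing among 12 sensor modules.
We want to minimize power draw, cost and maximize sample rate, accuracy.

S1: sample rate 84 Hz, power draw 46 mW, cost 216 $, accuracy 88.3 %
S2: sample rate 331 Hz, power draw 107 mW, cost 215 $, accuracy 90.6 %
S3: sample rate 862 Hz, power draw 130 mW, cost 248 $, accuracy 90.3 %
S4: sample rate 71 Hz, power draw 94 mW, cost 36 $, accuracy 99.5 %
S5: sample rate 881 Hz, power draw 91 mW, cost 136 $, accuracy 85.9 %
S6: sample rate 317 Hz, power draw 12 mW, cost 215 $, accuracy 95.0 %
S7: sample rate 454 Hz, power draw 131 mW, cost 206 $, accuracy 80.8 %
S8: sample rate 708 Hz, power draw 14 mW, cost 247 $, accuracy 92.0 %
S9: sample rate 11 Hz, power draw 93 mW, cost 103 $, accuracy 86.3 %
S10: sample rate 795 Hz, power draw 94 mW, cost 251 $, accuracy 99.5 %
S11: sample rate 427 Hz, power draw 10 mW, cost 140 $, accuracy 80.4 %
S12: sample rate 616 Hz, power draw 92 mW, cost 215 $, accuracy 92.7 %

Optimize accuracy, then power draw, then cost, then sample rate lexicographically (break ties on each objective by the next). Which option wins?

First maximize accuracy: best is 99.5, kept {S4, S10}.
Then minimize power draw: best is 94, kept {S4, S10}.
Then minimize cost: best is 36, kept {S4}.

S4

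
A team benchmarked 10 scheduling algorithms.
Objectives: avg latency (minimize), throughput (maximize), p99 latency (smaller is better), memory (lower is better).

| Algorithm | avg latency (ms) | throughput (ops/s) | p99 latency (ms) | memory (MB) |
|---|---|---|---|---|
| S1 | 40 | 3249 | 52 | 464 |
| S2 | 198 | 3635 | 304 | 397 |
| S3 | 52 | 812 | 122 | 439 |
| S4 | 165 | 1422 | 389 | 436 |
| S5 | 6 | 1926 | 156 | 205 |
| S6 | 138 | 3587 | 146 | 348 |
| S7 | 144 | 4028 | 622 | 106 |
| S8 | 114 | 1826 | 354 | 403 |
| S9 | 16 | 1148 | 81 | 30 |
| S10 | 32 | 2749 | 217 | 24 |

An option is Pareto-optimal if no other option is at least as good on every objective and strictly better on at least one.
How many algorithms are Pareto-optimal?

S1: not dominated (best p99 latency).
S2: not dominated.
S3: dominated by S9 (avg latency 16≤52, throughput 1148≥812, p99 latency 81≤122, memory 30≤439).
S4: dominated by S5 (avg latency 6≤165, throughput 1926≥1422, p99 latency 156≤389, memory 205≤436).
S5: not dominated (best avg latency).
S6: not dominated.
S7: not dominated (best throughput).
S8: dominated by S5 (avg latency 6≤114, throughput 1926≥1826, p99 latency 156≤354, memory 205≤403).
S9: not dominated.
S10: not dominated (best memory).
Pareto-optimal: S1, S2, S5, S6, S7, S9, S10 → 7.

7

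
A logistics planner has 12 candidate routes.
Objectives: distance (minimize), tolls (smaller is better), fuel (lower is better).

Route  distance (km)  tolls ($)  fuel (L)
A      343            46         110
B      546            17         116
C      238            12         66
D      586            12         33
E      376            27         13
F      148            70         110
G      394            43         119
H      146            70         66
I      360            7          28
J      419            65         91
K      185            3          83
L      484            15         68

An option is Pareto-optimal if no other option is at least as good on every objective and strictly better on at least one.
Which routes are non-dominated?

C, E, H, I, K

A: dominated by C (distance 238≤343, tolls 12≤46, fuel 66≤110).
B: dominated by C (distance 238≤546, tolls 12≤17, fuel 66≤116).
C: not dominated.
D: dominated by I (distance 360≤586, tolls 7≤12, fuel 28≤33).
E: not dominated (best fuel).
F: dominated by H (distance 146≤148, tolls 70≤70, fuel 66≤110).
G: dominated by C (distance 238≤394, tolls 12≤43, fuel 66≤119).
H: not dominated (best distance).
I: not dominated.
J: dominated by C (distance 238≤419, tolls 12≤65, fuel 66≤91).
K: not dominated (best tolls).
L: dominated by C (distance 238≤484, tolls 12≤15, fuel 66≤68).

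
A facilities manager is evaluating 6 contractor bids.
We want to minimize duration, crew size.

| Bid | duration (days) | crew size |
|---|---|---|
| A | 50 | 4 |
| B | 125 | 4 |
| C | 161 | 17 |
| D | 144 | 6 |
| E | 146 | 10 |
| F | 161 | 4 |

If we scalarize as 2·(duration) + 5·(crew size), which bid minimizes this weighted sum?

A: 2·50 + 5·4 = 120
B: 2·125 + 5·4 = 270
C: 2·161 + 5·17 = 407
D: 2·144 + 5·6 = 318
E: 2·146 + 5·10 = 342
F: 2·161 + 5·4 = 342
Lowest: A at 120.

A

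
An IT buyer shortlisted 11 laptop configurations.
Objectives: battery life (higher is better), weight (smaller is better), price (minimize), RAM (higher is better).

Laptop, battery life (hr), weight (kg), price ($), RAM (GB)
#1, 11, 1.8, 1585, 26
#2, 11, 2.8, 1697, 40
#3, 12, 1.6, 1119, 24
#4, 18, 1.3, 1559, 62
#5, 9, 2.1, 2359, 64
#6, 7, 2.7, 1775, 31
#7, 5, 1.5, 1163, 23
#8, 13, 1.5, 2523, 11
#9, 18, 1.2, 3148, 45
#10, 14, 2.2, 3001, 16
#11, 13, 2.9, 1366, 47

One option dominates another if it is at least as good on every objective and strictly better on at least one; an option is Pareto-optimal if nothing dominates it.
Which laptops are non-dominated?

#1: dominated by #4 (battery life 18≥11, weight 1.3≤1.8, price 1559≤1585, RAM 62≥26).
#2: dominated by #4 (battery life 18≥11, weight 1.3≤2.8, price 1559≤1697, RAM 62≥40).
#3: not dominated (best price).
#4: not dominated.
#5: not dominated (best RAM).
#6: dominated by #4 (battery life 18≥7, weight 1.3≤2.7, price 1559≤1775, RAM 62≥31).
#7: not dominated.
#8: dominated by #4 (battery life 18≥13, weight 1.3≤1.5, price 1559≤2523, RAM 62≥11).
#9: not dominated (best weight).
#10: dominated by #4 (battery life 18≥14, weight 1.3≤2.2, price 1559≤3001, RAM 62≥16).
#11: not dominated.

#3, #4, #5, #7, #9, #11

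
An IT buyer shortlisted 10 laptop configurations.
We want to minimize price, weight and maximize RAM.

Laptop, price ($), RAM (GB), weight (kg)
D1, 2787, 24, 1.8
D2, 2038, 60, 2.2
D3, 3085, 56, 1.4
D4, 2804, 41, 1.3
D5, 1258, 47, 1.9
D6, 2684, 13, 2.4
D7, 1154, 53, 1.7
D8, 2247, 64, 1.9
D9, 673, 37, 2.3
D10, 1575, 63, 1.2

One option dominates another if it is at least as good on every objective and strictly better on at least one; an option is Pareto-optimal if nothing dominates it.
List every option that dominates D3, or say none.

D10

D10: price 1575≤3085, RAM 63≥56, weight 1.2≤1.4 — dominates D3.
Others (D1, D2, D4, D5, D6, D7, D8, D9) are each worse than D3 on at least one objective.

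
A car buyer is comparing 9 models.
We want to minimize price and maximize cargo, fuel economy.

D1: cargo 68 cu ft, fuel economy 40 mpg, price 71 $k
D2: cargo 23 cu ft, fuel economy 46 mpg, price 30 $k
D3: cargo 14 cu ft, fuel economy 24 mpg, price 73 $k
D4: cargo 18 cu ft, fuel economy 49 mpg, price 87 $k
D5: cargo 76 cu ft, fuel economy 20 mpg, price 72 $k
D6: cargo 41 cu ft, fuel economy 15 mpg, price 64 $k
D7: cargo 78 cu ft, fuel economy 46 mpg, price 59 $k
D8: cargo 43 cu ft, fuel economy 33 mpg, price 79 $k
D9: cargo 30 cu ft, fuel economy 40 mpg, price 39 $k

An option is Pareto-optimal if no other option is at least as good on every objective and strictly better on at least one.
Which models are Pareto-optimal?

D2, D4, D7, D9

D1: dominated by D7 (cargo 78≥68, fuel economy 46≥40, price 59≤71).
D2: not dominated (best price).
D3: dominated by D1 (cargo 68≥14, fuel economy 40≥24, price 71≤73).
D4: not dominated (best fuel economy).
D5: dominated by D7 (cargo 78≥76, fuel economy 46≥20, price 59≤72).
D6: dominated by D7 (cargo 78≥41, fuel economy 46≥15, price 59≤64).
D7: not dominated (best cargo).
D8: dominated by D1 (cargo 68≥43, fuel economy 40≥33, price 71≤79).
D9: not dominated.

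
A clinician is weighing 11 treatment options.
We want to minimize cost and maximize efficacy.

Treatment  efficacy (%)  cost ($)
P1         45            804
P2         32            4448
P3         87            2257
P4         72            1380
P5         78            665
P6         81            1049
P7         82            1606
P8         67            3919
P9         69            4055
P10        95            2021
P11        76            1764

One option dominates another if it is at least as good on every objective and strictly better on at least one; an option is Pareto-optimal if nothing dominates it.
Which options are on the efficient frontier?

P1: dominated by P5 (efficacy 78≥45, cost 665≤804).
P2: dominated by P1 (efficacy 45≥32, cost 804≤4448).
P3: dominated by P10 (efficacy 95≥87, cost 2021≤2257).
P4: dominated by P5 (efficacy 78≥72, cost 665≤1380).
P5: not dominated (best cost).
P6: not dominated.
P7: not dominated.
P8: dominated by P3 (efficacy 87≥67, cost 2257≤3919).
P9: dominated by P3 (efficacy 87≥69, cost 2257≤4055).
P10: not dominated (best efficacy).
P11: dominated by P5 (efficacy 78≥76, cost 665≤1764).

P5, P6, P7, P10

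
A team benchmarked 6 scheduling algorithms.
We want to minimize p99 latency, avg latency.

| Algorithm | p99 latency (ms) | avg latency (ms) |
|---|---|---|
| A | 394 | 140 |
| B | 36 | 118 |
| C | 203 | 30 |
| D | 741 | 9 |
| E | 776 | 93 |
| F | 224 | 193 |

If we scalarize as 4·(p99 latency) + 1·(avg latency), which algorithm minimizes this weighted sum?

B

A: 4·394 + 1·140 = 1716
B: 4·36 + 1·118 = 262
C: 4·203 + 1·30 = 842
D: 4·741 + 1·9 = 2973
E: 4·776 + 1·93 = 3197
F: 4·224 + 1·193 = 1089
Lowest: B at 262.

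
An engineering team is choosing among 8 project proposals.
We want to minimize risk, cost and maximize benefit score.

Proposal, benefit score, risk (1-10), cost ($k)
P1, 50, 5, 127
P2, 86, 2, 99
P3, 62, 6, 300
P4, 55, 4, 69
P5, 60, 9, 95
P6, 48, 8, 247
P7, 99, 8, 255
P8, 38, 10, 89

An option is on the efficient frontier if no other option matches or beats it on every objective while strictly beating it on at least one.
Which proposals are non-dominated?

P2, P4, P5, P7

P1: dominated by P2 (benefit score 86≥50, risk 2≤5, cost 99≤127).
P2: not dominated (best risk).
P3: dominated by P2 (benefit score 86≥62, risk 2≤6, cost 99≤300).
P4: not dominated (best cost).
P5: not dominated.
P6: dominated by P1 (benefit score 50≥48, risk 5≤8, cost 127≤247).
P7: not dominated (best benefit score).
P8: dominated by P4 (benefit score 55≥38, risk 4≤10, cost 69≤89).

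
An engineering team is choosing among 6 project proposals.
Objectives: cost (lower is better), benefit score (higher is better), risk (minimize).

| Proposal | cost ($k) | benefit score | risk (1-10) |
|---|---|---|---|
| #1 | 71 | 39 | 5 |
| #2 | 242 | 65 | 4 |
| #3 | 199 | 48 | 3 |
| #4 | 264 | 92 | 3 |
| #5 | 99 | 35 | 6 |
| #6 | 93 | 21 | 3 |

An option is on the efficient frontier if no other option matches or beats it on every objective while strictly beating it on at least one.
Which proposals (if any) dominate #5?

#1: cost 71≤99, benefit score 39≥35, risk 5≤6 — dominates #5.
Others (#2, #3, #4, #6) are each worse than #5 on at least one objective.

#1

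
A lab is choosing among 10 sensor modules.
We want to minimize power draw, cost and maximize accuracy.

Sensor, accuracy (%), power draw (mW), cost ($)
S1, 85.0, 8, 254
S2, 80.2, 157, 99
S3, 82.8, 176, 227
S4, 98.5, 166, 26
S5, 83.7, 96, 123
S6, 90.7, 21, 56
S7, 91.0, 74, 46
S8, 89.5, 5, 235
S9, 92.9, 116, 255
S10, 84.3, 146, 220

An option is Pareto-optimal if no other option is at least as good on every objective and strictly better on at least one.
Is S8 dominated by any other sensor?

S1: worse on accuracy (85.0 vs 89.5).
S2: worse on accuracy (80.2 vs 89.5).
S3: worse on accuracy (82.8 vs 89.5).
S4: worse on power draw (166 vs 5).
S5: worse on accuracy (83.7 vs 89.5).
S6: worse on power draw (21 vs 5).
S7: worse on power draw (74 vs 5).
S9: worse on power draw (116 vs 5).
S10: worse on accuracy (84.3 vs 89.5).
No option is at least as good as S8 on every objective and strictly better on one.

No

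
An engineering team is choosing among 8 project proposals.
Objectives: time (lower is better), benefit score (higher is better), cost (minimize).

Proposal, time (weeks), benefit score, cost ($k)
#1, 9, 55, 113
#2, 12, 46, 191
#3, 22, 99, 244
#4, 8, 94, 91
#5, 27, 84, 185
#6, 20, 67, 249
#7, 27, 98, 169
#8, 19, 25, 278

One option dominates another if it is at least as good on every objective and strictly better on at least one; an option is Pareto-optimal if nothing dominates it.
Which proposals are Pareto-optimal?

#1: dominated by #4 (time 8≤9, benefit score 94≥55, cost 91≤113).
#2: dominated by #1 (time 9≤12, benefit score 55≥46, cost 113≤191).
#3: not dominated (best benefit score).
#4: not dominated (best time).
#5: dominated by #4 (time 8≤27, benefit score 94≥84, cost 91≤185).
#6: dominated by #4 (time 8≤20, benefit score 94≥67, cost 91≤249).
#7: not dominated.
#8: dominated by #1 (time 9≤19, benefit score 55≥25, cost 113≤278).

#3, #4, #7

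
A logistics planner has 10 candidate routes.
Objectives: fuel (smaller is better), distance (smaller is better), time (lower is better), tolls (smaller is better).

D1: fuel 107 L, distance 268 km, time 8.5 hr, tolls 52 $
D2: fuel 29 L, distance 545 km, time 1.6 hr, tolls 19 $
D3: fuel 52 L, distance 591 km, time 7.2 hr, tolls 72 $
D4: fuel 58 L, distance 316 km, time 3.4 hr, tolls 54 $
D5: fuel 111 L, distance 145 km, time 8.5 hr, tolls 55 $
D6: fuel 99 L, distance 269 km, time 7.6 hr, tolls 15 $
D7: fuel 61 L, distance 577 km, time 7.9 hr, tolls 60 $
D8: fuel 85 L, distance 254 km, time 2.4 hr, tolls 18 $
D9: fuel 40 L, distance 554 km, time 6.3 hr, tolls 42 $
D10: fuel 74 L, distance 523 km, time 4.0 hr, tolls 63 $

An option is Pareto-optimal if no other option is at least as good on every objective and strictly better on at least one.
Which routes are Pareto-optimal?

D1: dominated by D8 (fuel 85≤107, distance 254≤268, time 2.4≤8.5, tolls 18≤52).
D2: not dominated (best fuel).
D3: dominated by D2 (fuel 29≤52, distance 545≤591, time 1.6≤7.2, tolls 19≤72).
D4: not dominated.
D5: not dominated (best distance).
D6: not dominated (best tolls).
D7: dominated by D2 (fuel 29≤61, distance 545≤577, time 1.6≤7.9, tolls 19≤60).
D8: not dominated.
D9: dominated by D2 (fuel 29≤40, distance 545≤554, time 1.6≤6.3, tolls 19≤42).
D10: dominated by D4 (fuel 58≤74, distance 316≤523, time 3.4≤4.0, tolls 54≤63).

D2, D4, D5, D6, D8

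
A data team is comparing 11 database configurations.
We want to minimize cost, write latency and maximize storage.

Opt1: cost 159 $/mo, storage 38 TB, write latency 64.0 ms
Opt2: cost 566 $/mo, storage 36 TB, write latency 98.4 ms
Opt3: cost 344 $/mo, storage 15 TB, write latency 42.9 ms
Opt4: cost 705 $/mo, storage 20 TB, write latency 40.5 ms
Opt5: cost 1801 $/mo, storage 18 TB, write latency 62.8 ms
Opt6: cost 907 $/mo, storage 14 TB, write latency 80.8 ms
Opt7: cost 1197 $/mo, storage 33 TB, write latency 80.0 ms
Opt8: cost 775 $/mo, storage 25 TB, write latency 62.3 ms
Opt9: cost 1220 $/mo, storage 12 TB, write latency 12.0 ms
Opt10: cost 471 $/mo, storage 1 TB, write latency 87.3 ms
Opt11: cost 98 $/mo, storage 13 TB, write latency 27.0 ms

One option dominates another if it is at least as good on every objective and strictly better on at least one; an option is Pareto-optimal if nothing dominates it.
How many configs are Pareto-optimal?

Opt1: not dominated (best storage).
Opt2: dominated by Opt1 (cost 159≤566, storage 38≥36, write latency 64.0≤98.4).
Opt3: not dominated.
Opt4: not dominated.
Opt5: dominated by Opt4 (cost 705≤1801, storage 20≥18, write latency 40.5≤62.8).
Opt6: dominated by Opt1 (cost 159≤907, storage 38≥14, write latency 64.0≤80.8).
Opt7: dominated by Opt1 (cost 159≤1197, storage 38≥33, write latency 64.0≤80.0).
Opt8: not dominated.
Opt9: not dominated (best write latency).
Opt10: dominated by Opt1 (cost 159≤471, storage 38≥1, write latency 64.0≤87.3).
Opt11: not dominated (best cost).
Pareto-optimal: Opt1, Opt3, Opt4, Opt8, Opt9, Opt11 → 6.

6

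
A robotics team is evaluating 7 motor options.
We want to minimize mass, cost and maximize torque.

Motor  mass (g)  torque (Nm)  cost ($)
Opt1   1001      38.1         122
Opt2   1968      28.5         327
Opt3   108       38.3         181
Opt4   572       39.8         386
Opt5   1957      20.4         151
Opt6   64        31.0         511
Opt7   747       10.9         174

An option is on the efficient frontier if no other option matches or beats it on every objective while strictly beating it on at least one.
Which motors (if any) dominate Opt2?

Opt1: mass 1001≤1968, torque 38.1≥28.5, cost 122≤327 — dominates Opt2.
Opt3: mass 108≤1968, torque 38.3≥28.5, cost 181≤327 — dominates Opt2.
Others (Opt4, Opt5, Opt6, Opt7) are each worse than Opt2 on at least one objective.

Opt1, Opt3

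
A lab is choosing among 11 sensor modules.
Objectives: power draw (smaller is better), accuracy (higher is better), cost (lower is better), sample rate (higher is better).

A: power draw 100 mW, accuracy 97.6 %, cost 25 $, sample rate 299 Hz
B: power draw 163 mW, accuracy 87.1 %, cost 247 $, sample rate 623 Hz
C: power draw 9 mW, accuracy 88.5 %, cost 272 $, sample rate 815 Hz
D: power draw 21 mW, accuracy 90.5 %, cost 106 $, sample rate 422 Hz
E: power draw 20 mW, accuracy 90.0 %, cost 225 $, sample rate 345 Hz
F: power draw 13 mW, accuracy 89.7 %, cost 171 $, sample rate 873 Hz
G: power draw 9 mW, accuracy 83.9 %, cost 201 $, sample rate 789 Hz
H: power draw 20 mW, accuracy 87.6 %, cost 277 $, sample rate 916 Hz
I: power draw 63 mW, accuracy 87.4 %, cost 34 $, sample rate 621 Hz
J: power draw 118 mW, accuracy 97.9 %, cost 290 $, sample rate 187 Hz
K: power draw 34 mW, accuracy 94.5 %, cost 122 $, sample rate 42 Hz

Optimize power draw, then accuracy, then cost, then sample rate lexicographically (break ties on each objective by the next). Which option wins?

First minimize power draw: best is 9, kept {C, G}.
Then maximize accuracy: best is 88.5, kept {C}.

C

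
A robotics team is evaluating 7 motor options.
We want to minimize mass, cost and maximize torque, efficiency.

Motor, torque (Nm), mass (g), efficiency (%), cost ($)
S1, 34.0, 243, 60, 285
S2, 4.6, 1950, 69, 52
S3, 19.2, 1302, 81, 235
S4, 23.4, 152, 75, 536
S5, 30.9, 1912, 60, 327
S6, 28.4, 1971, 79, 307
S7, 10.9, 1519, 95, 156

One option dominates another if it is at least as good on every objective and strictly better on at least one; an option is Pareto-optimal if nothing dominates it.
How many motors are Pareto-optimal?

6

S1: not dominated (best torque).
S2: not dominated (best cost).
S3: not dominated.
S4: not dominated (best mass).
S5: dominated by S1 (torque 34.0≥30.9, mass 243≤1912, efficiency 60≥60, cost 285≤327).
S6: not dominated.
S7: not dominated (best efficiency).
Pareto-optimal: S1, S2, S3, S4, S6, S7 → 6.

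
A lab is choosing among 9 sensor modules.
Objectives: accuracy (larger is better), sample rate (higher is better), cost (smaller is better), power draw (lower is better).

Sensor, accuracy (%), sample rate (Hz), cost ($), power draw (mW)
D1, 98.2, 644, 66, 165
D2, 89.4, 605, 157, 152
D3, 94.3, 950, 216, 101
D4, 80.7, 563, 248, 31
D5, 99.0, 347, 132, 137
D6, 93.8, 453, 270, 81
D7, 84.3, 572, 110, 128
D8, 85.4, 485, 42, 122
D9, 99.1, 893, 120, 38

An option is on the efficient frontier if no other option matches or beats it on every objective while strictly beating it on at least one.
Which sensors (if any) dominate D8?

D1: worse on cost (66 vs 42).
D2: worse on cost (157 vs 42).
D3: worse on cost (216 vs 42).
D4: worse on accuracy (80.7 vs 85.4).
D5: worse on sample rate (347 vs 485).
D6: worse on sample rate (453 vs 485).
D7: worse on accuracy (84.3 vs 85.4).
D9: worse on cost (120 vs 42).
No option dominates D8.

none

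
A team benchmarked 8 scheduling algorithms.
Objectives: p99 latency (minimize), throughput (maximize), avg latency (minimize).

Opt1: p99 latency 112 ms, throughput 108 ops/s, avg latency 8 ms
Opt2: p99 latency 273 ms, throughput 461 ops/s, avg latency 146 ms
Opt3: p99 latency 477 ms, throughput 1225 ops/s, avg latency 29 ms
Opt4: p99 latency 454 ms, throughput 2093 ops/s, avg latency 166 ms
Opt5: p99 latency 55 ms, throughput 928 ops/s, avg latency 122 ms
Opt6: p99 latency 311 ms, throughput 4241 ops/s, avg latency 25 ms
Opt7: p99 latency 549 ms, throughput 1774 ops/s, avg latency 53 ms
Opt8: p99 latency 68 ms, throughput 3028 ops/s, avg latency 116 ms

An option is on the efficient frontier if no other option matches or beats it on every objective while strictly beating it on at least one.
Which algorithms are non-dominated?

Opt1: not dominated (best avg latency).
Opt2: dominated by Opt5 (p99 latency 55≤273, throughput 928≥461, avg latency 122≤146).
Opt3: dominated by Opt6 (p99 latency 311≤477, throughput 4241≥1225, avg latency 25≤29).
Opt4: dominated by Opt6 (p99 latency 311≤454, throughput 4241≥2093, avg latency 25≤166).
Opt5: not dominated (best p99 latency).
Opt6: not dominated (best throughput).
Opt7: dominated by Opt6 (p99 latency 311≤549, throughput 4241≥1774, avg latency 25≤53).
Opt8: not dominated.

Opt1, Opt5, Opt6, Opt8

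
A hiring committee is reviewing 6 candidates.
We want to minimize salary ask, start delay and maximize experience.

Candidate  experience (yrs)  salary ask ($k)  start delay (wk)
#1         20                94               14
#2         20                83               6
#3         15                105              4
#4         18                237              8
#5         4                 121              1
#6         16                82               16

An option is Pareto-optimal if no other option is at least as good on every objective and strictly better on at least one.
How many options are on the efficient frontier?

4

#1: dominated by #2 (experience 20≥20, salary ask 83≤94, start delay 6≤14).
#2: not dominated.
#3: not dominated.
#4: dominated by #2 (experience 20≥18, salary ask 83≤237, start delay 6≤8).
#5: not dominated (best start delay).
#6: not dominated (best salary ask).
Pareto-optimal: #2, #3, #5, #6 → 4.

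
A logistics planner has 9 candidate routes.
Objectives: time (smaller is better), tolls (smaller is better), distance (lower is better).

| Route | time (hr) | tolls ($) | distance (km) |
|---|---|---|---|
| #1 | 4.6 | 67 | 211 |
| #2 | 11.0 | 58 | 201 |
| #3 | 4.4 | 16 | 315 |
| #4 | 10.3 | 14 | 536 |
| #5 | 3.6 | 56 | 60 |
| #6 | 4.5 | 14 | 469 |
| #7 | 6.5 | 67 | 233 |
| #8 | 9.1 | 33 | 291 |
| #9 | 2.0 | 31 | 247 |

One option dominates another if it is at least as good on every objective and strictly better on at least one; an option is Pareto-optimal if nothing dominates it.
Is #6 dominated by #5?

#5 vs #6: #5 is worse on tolls (56 vs 14), so it does not dominate #6.

No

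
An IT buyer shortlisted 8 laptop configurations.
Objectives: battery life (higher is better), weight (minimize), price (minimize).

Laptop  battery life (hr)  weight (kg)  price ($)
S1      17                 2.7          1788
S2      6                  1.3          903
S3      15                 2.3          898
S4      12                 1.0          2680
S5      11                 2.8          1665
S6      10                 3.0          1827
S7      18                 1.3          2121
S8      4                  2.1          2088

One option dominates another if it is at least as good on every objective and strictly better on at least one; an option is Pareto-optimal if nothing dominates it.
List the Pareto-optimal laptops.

S1: not dominated.
S2: not dominated.
S3: not dominated (best price).
S4: not dominated (best weight).
S5: dominated by S3 (battery life 15≥11, weight 2.3≤2.8, price 898≤1665).
S6: dominated by S1 (battery life 17≥10, weight 2.7≤3.0, price 1788≤1827).
S7: not dominated (best battery life).
S8: dominated by S2 (battery life 6≥4, weight 1.3≤2.1, price 903≤2088).

S1, S2, S3, S4, S7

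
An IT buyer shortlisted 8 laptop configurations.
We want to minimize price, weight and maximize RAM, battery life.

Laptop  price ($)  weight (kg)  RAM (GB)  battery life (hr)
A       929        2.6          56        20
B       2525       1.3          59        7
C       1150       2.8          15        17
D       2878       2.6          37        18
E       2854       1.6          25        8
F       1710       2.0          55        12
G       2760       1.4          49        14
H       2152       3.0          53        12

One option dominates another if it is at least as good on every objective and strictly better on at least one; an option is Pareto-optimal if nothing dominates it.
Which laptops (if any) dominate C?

A

A: price 929≤1150, weight 2.6≤2.8, RAM 56≥15, battery life 20≥17 — dominates C.
Others (B, D, E, F, G, H) are each worse than C on at least one objective.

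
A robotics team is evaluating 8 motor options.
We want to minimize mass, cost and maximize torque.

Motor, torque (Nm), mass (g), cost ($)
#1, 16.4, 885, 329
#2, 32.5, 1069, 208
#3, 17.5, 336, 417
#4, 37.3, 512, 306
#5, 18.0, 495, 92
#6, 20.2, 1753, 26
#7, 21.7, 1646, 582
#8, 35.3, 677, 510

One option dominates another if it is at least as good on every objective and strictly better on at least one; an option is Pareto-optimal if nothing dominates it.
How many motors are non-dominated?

5

#1: dominated by #4 (torque 37.3≥16.4, mass 512≤885, cost 306≤329).
#2: not dominated.
#3: not dominated (best mass).
#4: not dominated (best torque).
#5: not dominated.
#6: not dominated (best cost).
#7: dominated by #2 (torque 32.5≥21.7, mass 1069≤1646, cost 208≤582).
#8: dominated by #4 (torque 37.3≥35.3, mass 512≤677, cost 306≤510).
Pareto-optimal: #2, #3, #4, #5, #6 → 5.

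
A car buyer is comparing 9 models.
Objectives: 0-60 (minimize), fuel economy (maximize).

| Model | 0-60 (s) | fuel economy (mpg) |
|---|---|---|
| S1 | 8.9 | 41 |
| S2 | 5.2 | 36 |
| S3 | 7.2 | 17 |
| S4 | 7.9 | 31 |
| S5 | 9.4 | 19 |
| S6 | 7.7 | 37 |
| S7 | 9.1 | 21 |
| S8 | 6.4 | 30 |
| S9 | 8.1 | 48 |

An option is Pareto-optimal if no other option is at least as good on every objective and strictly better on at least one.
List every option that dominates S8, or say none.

S2

S2: 0-60 5.2≤6.4, fuel economy 36≥30 — dominates S8.
Others (S1, S3, S4, S5, S6, S7, S9) are each worse than S8 on at least one objective.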